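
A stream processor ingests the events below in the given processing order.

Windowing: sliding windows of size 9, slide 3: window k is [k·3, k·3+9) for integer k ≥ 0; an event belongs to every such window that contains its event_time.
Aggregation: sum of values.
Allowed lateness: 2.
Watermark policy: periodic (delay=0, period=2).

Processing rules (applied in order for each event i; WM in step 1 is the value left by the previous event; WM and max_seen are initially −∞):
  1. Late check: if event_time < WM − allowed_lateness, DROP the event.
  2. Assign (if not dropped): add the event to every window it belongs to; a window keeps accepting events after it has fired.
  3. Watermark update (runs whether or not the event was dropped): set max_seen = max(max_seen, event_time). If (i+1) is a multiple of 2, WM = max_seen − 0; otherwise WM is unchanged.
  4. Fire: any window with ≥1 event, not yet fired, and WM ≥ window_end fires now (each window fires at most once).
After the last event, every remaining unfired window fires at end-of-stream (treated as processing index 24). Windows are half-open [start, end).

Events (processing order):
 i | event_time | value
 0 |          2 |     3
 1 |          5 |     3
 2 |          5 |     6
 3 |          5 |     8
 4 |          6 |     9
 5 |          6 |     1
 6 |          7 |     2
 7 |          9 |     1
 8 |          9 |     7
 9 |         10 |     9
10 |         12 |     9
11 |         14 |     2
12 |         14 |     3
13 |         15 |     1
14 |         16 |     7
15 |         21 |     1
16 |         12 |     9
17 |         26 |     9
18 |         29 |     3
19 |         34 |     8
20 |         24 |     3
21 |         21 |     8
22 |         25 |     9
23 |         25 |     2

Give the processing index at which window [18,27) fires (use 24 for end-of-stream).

19

i=0 t=2 v=3: → [0,9); WM=−∞
i=1 t=5 v=3: → [3,12),[0,9); WM=5
i=2 t=5 v=6: → [3,12),[0,9); WM=5
i=3 t=5 v=8: → [3,12),[0,9); WM=5
i=4 t=6 v=9: → [6,15),[3,12),[0,9); WM=5
i=5 t=6 v=1: → [6,15),[3,12),[0,9); WM=6
i=6 t=7 v=2: → [6,15),[3,12),[0,9); WM=6
i=7 t=9 v=1: → [9,18),[6,15),[3,12); WM=9; [0,9) fires=32
i=8 t=9 v=7: → [9,18),[6,15),[3,12); WM=9
i=9 t=10 v=9: → [9,18),[6,15),[3,12); WM=10
i=10 t=12 v=9: → [12,21),[9,18),[6,15); WM=10
i=11 t=14 v=2: → [12,21),[9,18),[6,15); WM=14; [3,12) fires=46
i=12 t=14 v=3: → [12,21),[9,18),[6,15); WM=14
i=13 t=15 v=1: → [15,24),[12,21),[9,18); WM=15; [6,15) fires=43
i=14 t=16 v=7: → [15,24),[12,21),[9,18); WM=15
i=15 t=21 v=1: → [21,30),[18,27),[15,24); WM=21; [9,18) fires=39 [12,21) fires=22
i=16 t=12 v=9: DROP (t<21-2); WM=21
i=17 t=26 v=9: → [24,33),[21,30),[18,27); WM=26; [15,24) fires=9
i=18 t=29 v=3: → [27,36),[24,33),[21,30); WM=26
i=19 t=34 v=8: → [33,42),[30,39),[27,36); WM=34; [18,27) fires=10 [21,30) fires=13 [24,33) fires=12
i=20 t=24 v=3: DROP (t<34-2); WM=34
i=21 t=21 v=8: DROP (t<34-2); WM=34
i=22 t=25 v=9: DROP (t<34-2); WM=34
i=23 t=25 v=2: DROP (t<34-2); WM=34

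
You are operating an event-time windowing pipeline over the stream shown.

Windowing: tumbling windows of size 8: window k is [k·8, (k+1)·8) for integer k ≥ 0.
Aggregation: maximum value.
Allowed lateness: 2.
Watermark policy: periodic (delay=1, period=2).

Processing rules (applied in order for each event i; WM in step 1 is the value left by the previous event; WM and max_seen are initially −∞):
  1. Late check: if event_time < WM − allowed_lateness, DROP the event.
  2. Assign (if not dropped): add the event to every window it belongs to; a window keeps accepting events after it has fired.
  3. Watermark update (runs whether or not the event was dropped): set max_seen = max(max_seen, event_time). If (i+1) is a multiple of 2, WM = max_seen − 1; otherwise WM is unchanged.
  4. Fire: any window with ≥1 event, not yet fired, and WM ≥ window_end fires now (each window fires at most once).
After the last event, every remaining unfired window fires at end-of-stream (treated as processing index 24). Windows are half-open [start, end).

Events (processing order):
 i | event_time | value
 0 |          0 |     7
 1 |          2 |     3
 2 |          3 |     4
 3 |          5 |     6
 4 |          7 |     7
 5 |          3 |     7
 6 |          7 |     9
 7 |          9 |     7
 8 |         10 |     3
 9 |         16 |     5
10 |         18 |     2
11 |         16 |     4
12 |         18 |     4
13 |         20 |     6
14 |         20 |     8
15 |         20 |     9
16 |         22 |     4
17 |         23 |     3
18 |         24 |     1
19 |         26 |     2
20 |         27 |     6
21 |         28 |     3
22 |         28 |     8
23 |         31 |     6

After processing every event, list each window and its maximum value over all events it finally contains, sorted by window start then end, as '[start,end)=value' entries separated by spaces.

[0,8)=9 [8,16)=7 [16,24)=9 [24,32)=8

i=0 t=0 v=7: → [0,8); WM=−∞
i=1 t=2 v=3: → [0,8); WM=1
i=2 t=3 v=4: → [0,8); WM=1
i=3 t=5 v=6: → [0,8); WM=4
i=4 t=7 v=7: → [0,8); WM=4
i=5 t=3 v=7: → [0,8); WM=6
i=6 t=7 v=9: → [0,8); WM=6
i=7 t=9 v=7: → [8,16); WM=8; [0,8) fires=9
i=8 t=10 v=3: → [8,16); WM=8
i=9 t=16 v=5: → [16,24); WM=15
i=10 t=18 v=2: → [16,24); WM=15
i=11 t=16 v=4: → [16,24); WM=17; [8,16) fires=7
i=12 t=18 v=4: → [16,24); WM=17
i=13 t=20 v=6: → [16,24); WM=19
i=14 t=20 v=8: → [16,24); WM=19
i=15 t=20 v=9: → [16,24); WM=19
i=16 t=22 v=4: → [16,24); WM=19
i=17 t=23 v=3: → [16,24); WM=22
i=18 t=24 v=1: → [24,32); WM=22
i=19 t=26 v=2: → [24,32); WM=25; [16,24) fires=9
i=20 t=27 v=6: → [24,32); WM=25
i=21 t=28 v=3: → [24,32); WM=27
i=22 t=28 v=8: → [24,32); WM=27
i=23 t=31 v=6: → [24,32); WM=30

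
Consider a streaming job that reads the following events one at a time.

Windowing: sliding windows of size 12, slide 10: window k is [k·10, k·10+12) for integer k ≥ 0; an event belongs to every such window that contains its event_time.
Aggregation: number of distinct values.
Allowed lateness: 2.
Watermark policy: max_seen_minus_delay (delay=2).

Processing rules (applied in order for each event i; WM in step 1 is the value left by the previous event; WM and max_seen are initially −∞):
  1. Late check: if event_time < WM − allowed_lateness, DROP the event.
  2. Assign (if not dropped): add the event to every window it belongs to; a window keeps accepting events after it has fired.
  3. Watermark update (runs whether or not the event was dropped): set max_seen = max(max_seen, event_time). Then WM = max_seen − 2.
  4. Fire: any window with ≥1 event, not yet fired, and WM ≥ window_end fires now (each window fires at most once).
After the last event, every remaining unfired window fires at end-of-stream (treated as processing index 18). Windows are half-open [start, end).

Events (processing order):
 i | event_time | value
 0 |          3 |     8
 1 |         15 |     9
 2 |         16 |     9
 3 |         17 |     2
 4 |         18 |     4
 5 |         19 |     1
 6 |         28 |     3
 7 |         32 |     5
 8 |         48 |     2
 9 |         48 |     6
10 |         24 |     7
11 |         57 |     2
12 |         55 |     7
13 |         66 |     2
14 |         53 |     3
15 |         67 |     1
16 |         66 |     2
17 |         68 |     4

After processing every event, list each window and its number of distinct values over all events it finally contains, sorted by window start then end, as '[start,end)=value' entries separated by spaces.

[0,12)=1 [10,22)=4 [20,32)=1 [30,42)=1 [40,52)=2 [50,62)=2 [60,72)=3

i=0 t=3 v=8: → [0,12); WM=1
i=1 t=15 v=9: → [10,22); WM=13; [0,12) fires=1
i=2 t=16 v=9: → [10,22); WM=14
i=3 t=17 v=2: → [10,22); WM=15
i=4 t=18 v=4: → [10,22); WM=16
i=5 t=19 v=1: → [10,22); WM=17
i=6 t=28 v=3: → [20,32); WM=26; [10,22) fires=4
i=7 t=32 v=5: → [30,42); WM=30
i=8 t=48 v=2: → [40,52); WM=46; [20,32) fires=1 [30,42) fires=1
i=9 t=48 v=6: → [40,52); WM=46
i=10 t=24 v=7: DROP (t<46-2); WM=46
i=11 t=57 v=2: → [50,62); WM=55; [40,52) fires=2
i=12 t=55 v=7: → [50,62); WM=55
i=13 t=66 v=2: → [60,72); WM=64; [50,62) fires=2
i=14 t=53 v=3: DROP (t<64-2); WM=64
i=15 t=67 v=1: → [60,72); WM=65
i=16 t=66 v=2: → [60,72); WM=65
i=17 t=68 v=4: → [60,72); WM=66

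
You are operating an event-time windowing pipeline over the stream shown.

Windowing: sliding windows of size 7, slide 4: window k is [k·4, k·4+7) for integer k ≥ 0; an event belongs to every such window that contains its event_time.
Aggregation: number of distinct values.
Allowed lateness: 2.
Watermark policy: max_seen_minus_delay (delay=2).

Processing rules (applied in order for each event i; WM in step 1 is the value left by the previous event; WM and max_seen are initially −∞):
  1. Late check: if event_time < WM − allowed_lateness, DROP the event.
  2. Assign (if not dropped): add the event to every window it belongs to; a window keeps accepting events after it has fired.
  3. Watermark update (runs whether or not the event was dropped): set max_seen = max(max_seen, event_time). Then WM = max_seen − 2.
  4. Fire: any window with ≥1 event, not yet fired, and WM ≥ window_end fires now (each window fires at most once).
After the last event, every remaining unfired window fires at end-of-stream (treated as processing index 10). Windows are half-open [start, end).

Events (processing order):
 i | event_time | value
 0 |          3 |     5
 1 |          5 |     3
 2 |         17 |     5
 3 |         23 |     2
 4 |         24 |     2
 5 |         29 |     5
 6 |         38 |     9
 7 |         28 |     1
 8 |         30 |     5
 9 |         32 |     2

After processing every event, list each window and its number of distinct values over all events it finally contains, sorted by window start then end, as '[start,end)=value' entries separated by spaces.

i=0 t=3 v=5: → [0,7); WM=1
i=1 t=5 v=3: → [4,11),[0,7); WM=3
i=2 t=17 v=5: → [16,23),[12,19); WM=15; [0,7) fires=2 [4,11) fires=1
i=3 t=23 v=2: → [20,27); WM=21; [12,19) fires=1
i=4 t=24 v=2: → [24,31),[20,27); WM=22
i=5 t=29 v=5: → [28,35),[24,31); WM=27; [16,23) fires=1 [20,27) fires=1
i=6 t=38 v=9: → [36,43),[32,39); WM=36; [24,31) fires=2 [28,35) fires=1
i=7 t=28 v=1: DROP (t<36-2); WM=36
i=8 t=30 v=5: DROP (t<36-2); WM=36
i=9 t=32 v=2: DROP (t<36-2); WM=36

[0,7)=2 [4,11)=1 [12,19)=1 [16,23)=1 [20,27)=1 [24,31)=2 [28,35)=1 [32,39)=1 [36,43)=1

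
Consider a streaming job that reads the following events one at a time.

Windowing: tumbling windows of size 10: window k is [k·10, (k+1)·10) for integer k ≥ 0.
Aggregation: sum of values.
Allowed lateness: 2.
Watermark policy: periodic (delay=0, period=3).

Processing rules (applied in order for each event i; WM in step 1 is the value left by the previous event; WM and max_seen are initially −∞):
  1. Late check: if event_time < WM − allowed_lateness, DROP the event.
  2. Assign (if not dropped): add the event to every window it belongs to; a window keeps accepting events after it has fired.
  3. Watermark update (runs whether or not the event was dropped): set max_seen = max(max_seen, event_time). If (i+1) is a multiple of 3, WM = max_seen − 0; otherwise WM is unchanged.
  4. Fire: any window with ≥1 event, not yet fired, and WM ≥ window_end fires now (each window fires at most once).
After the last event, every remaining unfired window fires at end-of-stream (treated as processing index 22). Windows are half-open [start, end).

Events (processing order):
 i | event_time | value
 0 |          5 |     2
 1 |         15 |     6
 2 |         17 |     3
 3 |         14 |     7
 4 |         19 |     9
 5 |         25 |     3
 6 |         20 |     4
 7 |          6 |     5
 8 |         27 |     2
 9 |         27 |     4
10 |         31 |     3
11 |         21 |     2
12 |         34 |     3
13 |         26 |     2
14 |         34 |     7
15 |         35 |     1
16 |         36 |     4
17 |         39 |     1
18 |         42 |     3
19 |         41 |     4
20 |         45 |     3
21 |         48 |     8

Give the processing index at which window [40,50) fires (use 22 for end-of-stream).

i=0 t=5 v=2: → [0,10); WM=−∞
i=1 t=15 v=6: → [10,20); WM=−∞
i=2 t=17 v=3: → [10,20); WM=17; [0,10) fires=2
i=3 t=14 v=7: DROP (t<17-2); WM=17
i=4 t=19 v=9: → [10,20); WM=17
i=5 t=25 v=3: → [20,30); WM=25; [10,20) fires=18
i=6 t=20 v=4: DROP (t<25-2); WM=25
i=7 t=6 v=5: DROP (t<25-2); WM=25
i=8 t=27 v=2: → [20,30); WM=27
i=9 t=27 v=4: → [20,30); WM=27
i=10 t=31 v=3: → [30,40); WM=27
i=11 t=21 v=2: DROP (t<27-2); WM=31; [20,30) fires=9
i=12 t=34 v=3: → [30,40); WM=31
i=13 t=26 v=2: DROP (t<31-2); WM=31
i=14 t=34 v=7: → [30,40); WM=34
i=15 t=35 v=1: → [30,40); WM=34
i=16 t=36 v=4: → [30,40); WM=34
i=17 t=39 v=1: → [30,40); WM=39
i=18 t=42 v=3: → [40,50); WM=39
i=19 t=41 v=4: → [40,50); WM=39
i=20 t=45 v=3: → [40,50); WM=45; [30,40) fires=19
i=21 t=48 v=8: → [40,50); WM=45

22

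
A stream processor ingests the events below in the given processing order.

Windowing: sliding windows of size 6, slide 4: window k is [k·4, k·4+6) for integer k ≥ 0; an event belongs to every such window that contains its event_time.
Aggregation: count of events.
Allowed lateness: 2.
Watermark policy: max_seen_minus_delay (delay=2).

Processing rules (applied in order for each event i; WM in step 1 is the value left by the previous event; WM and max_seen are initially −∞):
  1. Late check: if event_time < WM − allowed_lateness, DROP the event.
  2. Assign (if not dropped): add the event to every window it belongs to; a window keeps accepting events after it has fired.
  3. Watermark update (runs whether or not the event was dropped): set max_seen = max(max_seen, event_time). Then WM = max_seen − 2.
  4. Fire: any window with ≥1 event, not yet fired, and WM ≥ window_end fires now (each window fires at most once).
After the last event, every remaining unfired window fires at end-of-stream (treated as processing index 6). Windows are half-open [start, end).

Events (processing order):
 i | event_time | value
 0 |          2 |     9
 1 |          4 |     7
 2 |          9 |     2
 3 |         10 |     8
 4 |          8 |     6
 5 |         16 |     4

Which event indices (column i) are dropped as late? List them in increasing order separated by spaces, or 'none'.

i=0 t=2 v=9: → [0,6); WM=0
i=1 t=4 v=7: → [4,10),[0,6); WM=2
i=2 t=9 v=2: → [8,14),[4,10); WM=7; [0,6) fires=2
i=3 t=10 v=8: → [8,14); WM=8
i=4 t=8 v=6: → [8,14),[4,10); WM=8
i=5 t=16 v=4: → [16,22),[12,18); WM=14; [4,10) fires=3 [8,14) fires=3

none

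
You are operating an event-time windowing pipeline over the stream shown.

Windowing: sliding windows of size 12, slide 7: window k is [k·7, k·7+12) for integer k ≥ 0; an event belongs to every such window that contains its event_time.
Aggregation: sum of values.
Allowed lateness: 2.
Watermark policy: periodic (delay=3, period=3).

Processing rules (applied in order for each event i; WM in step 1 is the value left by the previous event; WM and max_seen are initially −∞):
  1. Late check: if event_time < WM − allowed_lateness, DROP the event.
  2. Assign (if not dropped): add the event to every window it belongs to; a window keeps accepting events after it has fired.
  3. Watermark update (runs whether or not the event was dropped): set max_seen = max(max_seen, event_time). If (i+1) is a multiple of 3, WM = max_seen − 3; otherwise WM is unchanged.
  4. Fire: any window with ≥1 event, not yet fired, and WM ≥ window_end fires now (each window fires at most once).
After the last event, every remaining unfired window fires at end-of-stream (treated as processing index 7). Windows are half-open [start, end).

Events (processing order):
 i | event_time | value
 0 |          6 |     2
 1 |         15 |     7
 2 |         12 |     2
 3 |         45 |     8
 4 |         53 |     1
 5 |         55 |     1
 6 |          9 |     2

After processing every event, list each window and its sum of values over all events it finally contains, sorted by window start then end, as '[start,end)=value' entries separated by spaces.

[0,12)=2 [7,19)=9 [14,26)=7 [35,47)=8 [42,54)=9 [49,61)=2

i=0 t=6 v=2: → [0,12); WM=−∞
i=1 t=15 v=7: → [14,26),[7,19); WM=−∞
i=2 t=12 v=2: → [7,19); WM=12; [0,12) fires=2
i=3 t=45 v=8: → [42,54),[35,47); WM=12
i=4 t=53 v=1: → [49,61),[42,54); WM=12
i=5 t=55 v=1: → [49,61); WM=52; [7,19) fires=9 [14,26) fires=7 [35,47) fires=8
i=6 t=9 v=2: DROP (t<52-2); WM=52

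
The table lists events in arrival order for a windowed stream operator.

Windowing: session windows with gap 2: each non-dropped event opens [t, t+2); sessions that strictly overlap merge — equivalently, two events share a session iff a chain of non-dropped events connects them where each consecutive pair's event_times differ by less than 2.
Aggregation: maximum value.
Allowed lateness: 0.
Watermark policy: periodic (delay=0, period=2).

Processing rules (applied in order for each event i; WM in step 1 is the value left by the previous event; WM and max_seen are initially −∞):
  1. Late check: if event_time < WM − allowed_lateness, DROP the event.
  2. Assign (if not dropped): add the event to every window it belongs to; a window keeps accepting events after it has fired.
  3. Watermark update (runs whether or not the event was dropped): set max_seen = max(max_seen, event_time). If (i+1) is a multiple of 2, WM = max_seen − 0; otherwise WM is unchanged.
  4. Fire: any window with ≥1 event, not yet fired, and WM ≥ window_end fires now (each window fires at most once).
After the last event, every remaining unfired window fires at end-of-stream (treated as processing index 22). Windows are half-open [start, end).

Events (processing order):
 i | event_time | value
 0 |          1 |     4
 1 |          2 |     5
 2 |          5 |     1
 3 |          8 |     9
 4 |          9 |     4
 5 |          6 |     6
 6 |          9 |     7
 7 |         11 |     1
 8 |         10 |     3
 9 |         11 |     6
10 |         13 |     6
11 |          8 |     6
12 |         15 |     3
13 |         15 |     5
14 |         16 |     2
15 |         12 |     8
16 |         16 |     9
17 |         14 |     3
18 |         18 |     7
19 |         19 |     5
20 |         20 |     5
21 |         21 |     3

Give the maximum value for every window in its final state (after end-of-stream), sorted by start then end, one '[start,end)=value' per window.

[1,4)=5 [5,7)=1 [8,11)=9 [11,13)=6 [13,15)=6 [15,18)=9 [18,23)=7

i=0 t=1 v=4: → [1,3); WM=−∞
i=1 t=2 v=5: → [1,4); WM=2
i=2 t=5 v=1: → [5,7); WM=2
i=3 t=8 v=9: → [8,10); WM=8
i=4 t=9 v=4: → [8,11); WM=8
i=5 t=6 v=6: DROP (t<8-0); WM=9
i=6 t=9 v=7: → [8,11); WM=9
i=7 t=11 v=1: → [11,13); WM=11
i=8 t=10 v=3: DROP (t<11-0); WM=11
i=9 t=11 v=6: → [11,13); WM=11
i=10 t=13 v=6: → [13,15); WM=11
i=11 t=8 v=6: DROP (t<11-0); WM=13
i=12 t=15 v=3: → [15,17); WM=13
i=13 t=15 v=5: → [15,17); WM=15
i=14 t=16 v=2: → [15,18); WM=15
i=15 t=12 v=8: DROP (t<15-0); WM=16
i=16 t=16 v=9: → [15,18); WM=16
i=17 t=14 v=3: DROP (t<16-0); WM=16
i=18 t=18 v=7: → [18,20); WM=16
i=19 t=19 v=5: → [18,21); WM=19
i=20 t=20 v=5: → [18,22); WM=19
i=21 t=21 v=3: → [18,23); WM=21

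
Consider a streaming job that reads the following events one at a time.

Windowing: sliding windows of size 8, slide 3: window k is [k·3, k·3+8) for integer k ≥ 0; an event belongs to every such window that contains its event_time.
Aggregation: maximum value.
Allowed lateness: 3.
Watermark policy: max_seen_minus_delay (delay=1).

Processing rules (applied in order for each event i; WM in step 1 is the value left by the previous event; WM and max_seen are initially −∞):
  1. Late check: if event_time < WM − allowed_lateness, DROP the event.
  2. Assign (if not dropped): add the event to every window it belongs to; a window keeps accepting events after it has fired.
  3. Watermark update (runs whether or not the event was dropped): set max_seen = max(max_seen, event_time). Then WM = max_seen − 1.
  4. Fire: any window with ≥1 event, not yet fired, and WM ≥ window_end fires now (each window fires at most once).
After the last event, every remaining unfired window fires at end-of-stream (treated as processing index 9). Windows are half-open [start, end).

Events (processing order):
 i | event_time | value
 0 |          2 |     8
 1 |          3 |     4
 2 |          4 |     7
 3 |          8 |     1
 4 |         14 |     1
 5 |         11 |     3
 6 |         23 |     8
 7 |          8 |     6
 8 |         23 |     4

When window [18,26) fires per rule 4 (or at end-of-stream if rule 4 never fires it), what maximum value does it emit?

8

i=0 t=2 v=8: → [0,8); WM=1
i=1 t=3 v=4: → [3,11),[0,8); WM=2
i=2 t=4 v=7: → [3,11),[0,8); WM=3
i=3 t=8 v=1: → [6,14),[3,11); WM=7
i=4 t=14 v=1: → [12,20),[9,17); WM=13; [0,8) fires=8 [3,11) fires=7
i=5 t=11 v=3: → [9,17),[6,14); WM=13
i=6 t=23 v=8: → [21,29),[18,26); WM=22; [6,14) fires=3 [9,17) fires=3 [12,20) fires=1
i=7 t=8 v=6: DROP (t<22-3); WM=22
i=8 t=23 v=4: → [21,29),[18,26); WM=22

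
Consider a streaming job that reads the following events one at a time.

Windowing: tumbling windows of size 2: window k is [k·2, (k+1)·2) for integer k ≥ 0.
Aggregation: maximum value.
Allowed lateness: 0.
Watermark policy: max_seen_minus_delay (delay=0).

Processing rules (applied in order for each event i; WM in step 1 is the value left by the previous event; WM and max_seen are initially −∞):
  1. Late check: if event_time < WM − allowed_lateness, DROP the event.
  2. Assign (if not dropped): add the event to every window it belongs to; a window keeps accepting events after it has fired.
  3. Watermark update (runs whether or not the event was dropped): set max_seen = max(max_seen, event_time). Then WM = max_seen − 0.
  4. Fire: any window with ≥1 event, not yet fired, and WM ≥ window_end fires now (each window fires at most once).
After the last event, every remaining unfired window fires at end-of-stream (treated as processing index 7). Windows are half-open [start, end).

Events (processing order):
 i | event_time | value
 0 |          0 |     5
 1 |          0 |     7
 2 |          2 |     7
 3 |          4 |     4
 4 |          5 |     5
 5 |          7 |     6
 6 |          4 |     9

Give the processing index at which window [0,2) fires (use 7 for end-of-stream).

2

i=0 t=0 v=5: → [0,2); WM=0
i=1 t=0 v=7: → [0,2); WM=0
i=2 t=2 v=7: → [2,4); WM=2; [0,2) fires=7
i=3 t=4 v=4: → [4,6); WM=4; [2,4) fires=7
i=4 t=5 v=5: → [4,6); WM=5
i=5 t=7 v=6: → [6,8); WM=7; [4,6) fires=5
i=6 t=4 v=9: DROP (t<7-0); WM=7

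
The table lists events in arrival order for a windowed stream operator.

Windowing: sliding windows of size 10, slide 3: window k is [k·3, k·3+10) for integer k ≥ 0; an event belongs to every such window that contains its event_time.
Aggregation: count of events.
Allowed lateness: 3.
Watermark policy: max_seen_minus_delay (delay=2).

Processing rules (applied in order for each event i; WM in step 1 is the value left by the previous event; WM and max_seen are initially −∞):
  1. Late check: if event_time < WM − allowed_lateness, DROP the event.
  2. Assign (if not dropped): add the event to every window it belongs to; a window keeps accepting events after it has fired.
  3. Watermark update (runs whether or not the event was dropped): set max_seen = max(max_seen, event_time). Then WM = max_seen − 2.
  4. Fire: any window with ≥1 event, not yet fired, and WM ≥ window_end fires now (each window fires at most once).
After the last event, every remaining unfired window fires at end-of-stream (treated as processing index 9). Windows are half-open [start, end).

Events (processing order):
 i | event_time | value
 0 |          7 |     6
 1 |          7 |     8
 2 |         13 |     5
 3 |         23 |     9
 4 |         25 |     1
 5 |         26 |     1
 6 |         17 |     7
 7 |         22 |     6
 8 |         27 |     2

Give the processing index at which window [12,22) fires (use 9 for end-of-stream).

i=0 t=7 v=6: → [6,16),[3,13),[0,10); WM=5
i=1 t=7 v=8: → [6,16),[3,13),[0,10); WM=5
i=2 t=13 v=5: → [12,22),[9,19),[6,16); WM=11; [0,10) fires=2
i=3 t=23 v=9: → [21,31),[18,28),[15,25); WM=21; [3,13) fires=2 [6,16) fires=3 [9,19) fires=1
i=4 t=25 v=1: → [24,34),[21,31),[18,28); WM=23; [12,22) fires=1
i=5 t=26 v=1: → [24,34),[21,31),[18,28); WM=24
i=6 t=17 v=7: DROP (t<24-3); WM=24
i=7 t=22 v=6: → [21,31),[18,28),[15,25); WM=24
i=8 t=27 v=2: → [27,37),[24,34),[21,31),[18,28); WM=25; [15,25) fires=2

4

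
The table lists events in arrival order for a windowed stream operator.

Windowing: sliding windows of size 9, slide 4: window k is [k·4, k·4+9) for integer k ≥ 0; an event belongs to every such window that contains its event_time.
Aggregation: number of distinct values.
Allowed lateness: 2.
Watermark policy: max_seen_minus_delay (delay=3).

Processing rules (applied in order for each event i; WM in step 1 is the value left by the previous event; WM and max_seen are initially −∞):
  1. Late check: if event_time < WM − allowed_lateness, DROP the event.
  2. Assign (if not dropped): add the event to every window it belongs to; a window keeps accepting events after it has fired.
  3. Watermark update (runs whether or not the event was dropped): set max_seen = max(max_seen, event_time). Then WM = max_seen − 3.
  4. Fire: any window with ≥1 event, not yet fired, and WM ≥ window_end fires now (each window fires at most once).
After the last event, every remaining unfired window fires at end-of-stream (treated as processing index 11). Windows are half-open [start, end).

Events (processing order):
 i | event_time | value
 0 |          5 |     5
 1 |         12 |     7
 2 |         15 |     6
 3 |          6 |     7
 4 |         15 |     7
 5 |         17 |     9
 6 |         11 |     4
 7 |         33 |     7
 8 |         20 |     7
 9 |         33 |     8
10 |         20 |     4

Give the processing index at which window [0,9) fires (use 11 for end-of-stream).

1

i=0 t=5 v=5: → [4,13),[0,9); WM=2
i=1 t=12 v=7: → [12,21),[8,17),[4,13); WM=9; [0,9) fires=1
i=2 t=15 v=6: → [12,21),[8,17); WM=12
i=3 t=6 v=7: DROP (t<12-2); WM=12
i=4 t=15 v=7: → [12,21),[8,17); WM=12
i=5 t=17 v=9: → [16,25),[12,21); WM=14; [4,13) fires=2
i=6 t=11 v=4: DROP (t<14-2); WM=14
i=7 t=33 v=7: → [32,41),[28,37); WM=30; [8,17) fires=2 [12,21) fires=3 [16,25) fires=1
i=8 t=20 v=7: DROP (t<30-2); WM=30
i=9 t=33 v=8: → [32,41),[28,37); WM=30
i=10 t=20 v=4: DROP (t<30-2); WM=30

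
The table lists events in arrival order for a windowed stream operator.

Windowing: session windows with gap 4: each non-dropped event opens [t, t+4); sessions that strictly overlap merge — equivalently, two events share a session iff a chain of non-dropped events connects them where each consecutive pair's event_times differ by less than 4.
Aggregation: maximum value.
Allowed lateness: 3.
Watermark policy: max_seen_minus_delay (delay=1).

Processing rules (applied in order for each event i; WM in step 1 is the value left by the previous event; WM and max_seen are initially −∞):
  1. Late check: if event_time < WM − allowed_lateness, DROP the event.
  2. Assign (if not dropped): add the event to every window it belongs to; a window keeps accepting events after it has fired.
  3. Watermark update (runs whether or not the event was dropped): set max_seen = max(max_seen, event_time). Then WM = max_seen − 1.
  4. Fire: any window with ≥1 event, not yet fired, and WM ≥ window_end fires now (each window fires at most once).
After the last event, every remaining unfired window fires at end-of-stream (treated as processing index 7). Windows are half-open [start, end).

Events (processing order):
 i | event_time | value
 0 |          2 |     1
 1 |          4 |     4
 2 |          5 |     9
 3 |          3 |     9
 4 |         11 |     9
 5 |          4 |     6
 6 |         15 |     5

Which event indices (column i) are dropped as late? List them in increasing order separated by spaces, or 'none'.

i=0 t=2 v=1: → [2,6); WM=1
i=1 t=4 v=4: → [2,8); WM=3
i=2 t=5 v=9: → [2,9); WM=4
i=3 t=3 v=9: → [2,9); WM=4
i=4 t=11 v=9: → [11,15); WM=10
i=5 t=4 v=6: DROP (t<10-3); WM=10
i=6 t=15 v=5: → [15,19); WM=14

5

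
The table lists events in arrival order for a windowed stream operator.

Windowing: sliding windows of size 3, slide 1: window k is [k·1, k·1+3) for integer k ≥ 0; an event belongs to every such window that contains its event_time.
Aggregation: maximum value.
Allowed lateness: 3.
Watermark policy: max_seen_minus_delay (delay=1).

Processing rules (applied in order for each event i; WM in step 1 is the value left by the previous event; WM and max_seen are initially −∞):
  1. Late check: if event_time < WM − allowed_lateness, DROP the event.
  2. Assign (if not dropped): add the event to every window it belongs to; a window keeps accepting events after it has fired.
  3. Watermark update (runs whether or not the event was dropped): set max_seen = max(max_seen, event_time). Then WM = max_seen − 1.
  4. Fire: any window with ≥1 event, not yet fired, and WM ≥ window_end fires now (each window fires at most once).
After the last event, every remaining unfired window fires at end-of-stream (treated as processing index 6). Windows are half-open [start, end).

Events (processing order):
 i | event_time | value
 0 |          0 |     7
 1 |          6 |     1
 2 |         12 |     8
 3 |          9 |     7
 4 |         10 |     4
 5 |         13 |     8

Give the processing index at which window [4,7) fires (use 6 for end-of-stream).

2

i=0 t=0 v=7: → [0,3); WM=-1
i=1 t=6 v=1: → [6,9),[5,8),[4,7); WM=5; [0,3) fires=7
i=2 t=12 v=8: → [12,15),[11,14),[10,13); WM=11; [4,7) fires=1 [5,8) fires=1 [6,9) fires=1
i=3 t=9 v=7: → [9,12),[8,11),[7,10); WM=11; [7,10) fires=7 [8,11) fires=7
i=4 t=10 v=4: → [10,13),[9,12),[8,11); WM=11
i=5 t=13 v=8: → [13,16),[12,15),[11,14); WM=12; [9,12) fires=7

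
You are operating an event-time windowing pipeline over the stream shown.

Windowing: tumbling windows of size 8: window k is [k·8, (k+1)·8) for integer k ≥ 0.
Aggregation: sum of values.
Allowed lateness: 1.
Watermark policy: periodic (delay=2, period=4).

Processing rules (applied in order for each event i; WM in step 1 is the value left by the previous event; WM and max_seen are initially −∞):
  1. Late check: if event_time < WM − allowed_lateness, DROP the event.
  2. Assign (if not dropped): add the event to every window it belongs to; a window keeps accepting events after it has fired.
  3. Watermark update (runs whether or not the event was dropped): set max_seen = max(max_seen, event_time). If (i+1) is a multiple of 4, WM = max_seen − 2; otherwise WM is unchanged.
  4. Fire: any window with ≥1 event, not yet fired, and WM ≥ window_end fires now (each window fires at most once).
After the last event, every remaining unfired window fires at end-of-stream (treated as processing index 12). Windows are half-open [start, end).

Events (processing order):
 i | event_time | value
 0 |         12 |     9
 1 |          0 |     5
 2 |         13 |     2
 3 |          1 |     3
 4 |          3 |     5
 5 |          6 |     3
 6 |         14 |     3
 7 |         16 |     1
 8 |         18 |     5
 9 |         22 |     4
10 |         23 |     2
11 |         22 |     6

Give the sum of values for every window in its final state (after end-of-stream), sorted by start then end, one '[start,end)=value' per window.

i=0 t=12 v=9: → [8,16); WM=−∞
i=1 t=0 v=5: → [0,8); WM=−∞
i=2 t=13 v=2: → [8,16); WM=−∞
i=3 t=1 v=3: → [0,8); WM=11; [0,8) fires=8
i=4 t=3 v=5: DROP (t<11-1); WM=11
i=5 t=6 v=3: DROP (t<11-1); WM=11
i=6 t=14 v=3: → [8,16); WM=11
i=7 t=16 v=1: → [16,24); WM=14
i=8 t=18 v=5: → [16,24); WM=14
i=9 t=22 v=4: → [16,24); WM=14
i=10 t=23 v=2: → [16,24); WM=14
i=11 t=22 v=6: → [16,24); WM=21; [8,16) fires=14

[0,8)=8 [8,16)=14 [16,24)=18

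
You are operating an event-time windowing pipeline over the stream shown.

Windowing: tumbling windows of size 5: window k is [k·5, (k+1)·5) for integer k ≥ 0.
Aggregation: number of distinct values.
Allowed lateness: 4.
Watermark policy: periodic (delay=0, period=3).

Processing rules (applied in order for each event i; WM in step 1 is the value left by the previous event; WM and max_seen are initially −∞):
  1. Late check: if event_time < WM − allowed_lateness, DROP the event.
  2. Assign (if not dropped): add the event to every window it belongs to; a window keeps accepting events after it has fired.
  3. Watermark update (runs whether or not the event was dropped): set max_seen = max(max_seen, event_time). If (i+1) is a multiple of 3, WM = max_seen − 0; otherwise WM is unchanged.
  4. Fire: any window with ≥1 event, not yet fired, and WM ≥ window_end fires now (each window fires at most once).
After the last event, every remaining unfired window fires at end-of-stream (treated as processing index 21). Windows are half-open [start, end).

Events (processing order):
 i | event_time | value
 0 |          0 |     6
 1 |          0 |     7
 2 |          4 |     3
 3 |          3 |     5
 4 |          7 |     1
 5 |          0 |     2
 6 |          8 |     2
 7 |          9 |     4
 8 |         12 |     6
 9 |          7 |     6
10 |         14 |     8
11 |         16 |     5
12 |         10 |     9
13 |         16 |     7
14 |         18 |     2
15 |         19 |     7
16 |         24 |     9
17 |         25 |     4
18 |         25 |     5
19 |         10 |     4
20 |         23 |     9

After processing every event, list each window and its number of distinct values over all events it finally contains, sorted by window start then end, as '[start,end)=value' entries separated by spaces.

i=0 t=0 v=6: → [0,5); WM=−∞
i=1 t=0 v=7: → [0,5); WM=−∞
i=2 t=4 v=3: → [0,5); WM=4
i=3 t=3 v=5: → [0,5); WM=4
i=4 t=7 v=1: → [5,10); WM=4
i=5 t=0 v=2: → [0,5); WM=7; [0,5) fires=5
i=6 t=8 v=2: → [5,10); WM=7
i=7 t=9 v=4: → [5,10); WM=7
i=8 t=12 v=6: → [10,15); WM=12; [5,10) fires=3
i=9 t=7 v=6: DROP (t<12-4); WM=12
i=10 t=14 v=8: → [10,15); WM=12
i=11 t=16 v=5: → [15,20); WM=16; [10,15) fires=2
i=12 t=10 v=9: DROP (t<16-4); WM=16
i=13 t=16 v=7: → [15,20); WM=16
i=14 t=18 v=2: → [15,20); WM=18
i=15 t=19 v=7: → [15,20); WM=18
i=16 t=24 v=9: → [20,25); WM=18
i=17 t=25 v=4: → [25,30); WM=25; [15,20) fires=3 [20,25) fires=1
i=18 t=25 v=5: → [25,30); WM=25
i=19 t=10 v=4: DROP (t<25-4); WM=25
i=20 t=23 v=9: → [20,25); WM=25

[0,5)=5 [5,10)=3 [10,15)=2 [15,20)=3 [20,25)=1 [25,30)=2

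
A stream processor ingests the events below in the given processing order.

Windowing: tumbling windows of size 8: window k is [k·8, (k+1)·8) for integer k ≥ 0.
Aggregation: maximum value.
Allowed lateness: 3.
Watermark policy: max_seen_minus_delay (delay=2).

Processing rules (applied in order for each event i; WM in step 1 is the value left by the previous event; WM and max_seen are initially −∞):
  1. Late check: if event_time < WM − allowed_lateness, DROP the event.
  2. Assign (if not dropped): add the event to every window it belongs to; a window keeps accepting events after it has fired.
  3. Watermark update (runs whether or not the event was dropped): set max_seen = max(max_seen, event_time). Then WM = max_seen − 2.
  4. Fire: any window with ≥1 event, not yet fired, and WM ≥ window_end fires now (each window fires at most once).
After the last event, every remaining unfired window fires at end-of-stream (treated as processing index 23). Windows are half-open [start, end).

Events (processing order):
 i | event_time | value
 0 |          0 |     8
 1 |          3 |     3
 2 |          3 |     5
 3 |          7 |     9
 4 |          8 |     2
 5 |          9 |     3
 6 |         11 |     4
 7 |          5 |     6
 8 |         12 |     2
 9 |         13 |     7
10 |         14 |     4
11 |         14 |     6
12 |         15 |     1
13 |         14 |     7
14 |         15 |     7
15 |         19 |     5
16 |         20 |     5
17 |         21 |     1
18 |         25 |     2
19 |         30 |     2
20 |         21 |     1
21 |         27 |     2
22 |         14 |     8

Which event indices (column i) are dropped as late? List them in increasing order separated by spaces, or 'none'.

i=0 t=0 v=8: → [0,8); WM=-2
i=1 t=3 v=3: → [0,8); WM=1
i=2 t=3 v=5: → [0,8); WM=1
i=3 t=7 v=9: → [0,8); WM=5
i=4 t=8 v=2: → [8,16); WM=6
i=5 t=9 v=3: → [8,16); WM=7
i=6 t=11 v=4: → [8,16); WM=9; [0,8) fires=9
i=7 t=5 v=6: DROP (t<9-3); WM=9
i=8 t=12 v=2: → [8,16); WM=10
i=9 t=13 v=7: → [8,16); WM=11
i=10 t=14 v=4: → [8,16); WM=12
i=11 t=14 v=6: → [8,16); WM=12
i=12 t=15 v=1: → [8,16); WM=13
i=13 t=14 v=7: → [8,16); WM=13
i=14 t=15 v=7: → [8,16); WM=13
i=15 t=19 v=5: → [16,24); WM=17; [8,16) fires=7
i=16 t=20 v=5: → [16,24); WM=18
i=17 t=21 v=1: → [16,24); WM=19
i=18 t=25 v=2: → [24,32); WM=23
i=19 t=30 v=2: → [24,32); WM=28; [16,24) fires=5
i=20 t=21 v=1: DROP (t<28-3); WM=28
i=21 t=27 v=2: → [24,32); WM=28
i=22 t=14 v=8: DROP (t<28-3); WM=28

7 20 22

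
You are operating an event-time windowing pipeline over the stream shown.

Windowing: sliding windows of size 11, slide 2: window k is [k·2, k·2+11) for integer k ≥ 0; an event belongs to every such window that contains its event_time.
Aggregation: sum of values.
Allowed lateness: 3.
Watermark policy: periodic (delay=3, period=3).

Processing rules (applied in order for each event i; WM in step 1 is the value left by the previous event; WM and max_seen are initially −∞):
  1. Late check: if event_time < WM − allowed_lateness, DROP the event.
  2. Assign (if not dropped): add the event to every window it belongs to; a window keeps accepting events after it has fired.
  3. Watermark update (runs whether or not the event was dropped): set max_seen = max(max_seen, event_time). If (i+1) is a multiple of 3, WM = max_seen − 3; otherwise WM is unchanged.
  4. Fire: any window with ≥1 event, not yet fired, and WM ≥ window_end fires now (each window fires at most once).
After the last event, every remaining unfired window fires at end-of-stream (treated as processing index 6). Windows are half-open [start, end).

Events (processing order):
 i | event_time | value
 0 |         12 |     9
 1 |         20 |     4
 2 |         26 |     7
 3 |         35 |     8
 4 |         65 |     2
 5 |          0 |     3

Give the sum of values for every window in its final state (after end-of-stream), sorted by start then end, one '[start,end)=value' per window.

[2,13)=9 [4,15)=9 [6,17)=9 [8,19)=9 [10,21)=13 [12,23)=13 [14,25)=4 [16,27)=11 [18,29)=11 [20,31)=11 [22,33)=7 [24,35)=7 [26,37)=15 [28,39)=8 [30,41)=8 [32,43)=8 [34,45)=8 [56,67)=2 [58,69)=2 [60,71)=2 [62,73)=2 [64,75)=2

i=0 t=12 v=9: → [12,23),[10,21),[8,19),[6,17),[4,15),[2,13); WM=−∞
i=1 t=20 v=4: → [20,31),[18,29),[16,27),[14,25),[12,23),[10,21); WM=−∞
i=2 t=26 v=7: → [26,37),[24,35),[22,33),[20,31),[18,29),[16,27); WM=23; [2,13) fires=9 [4,15) fires=9 [6,17) fires=9 [8,19) fires=9 [10,21) fires=13 [12,23) fires=13
i=3 t=35 v=8: → [34,45),[32,43),[30,41),[28,39),[26,37); WM=23
i=4 t=65 v=2: → [64,75),[62,73),[60,71),[58,69),[56,67); WM=23
i=5 t=0 v=3: DROP (t<23-3); WM=62; [14,25) fires=4 [16,27) fires=11 [18,29) fires=11 [20,31) fires=11 [22,33) fires=7 [24,35) fires=7 [26,37) fires=15 [28,39) fires=8 [30,41) fires=8 [32,43) fires=8 [34,45) fires=8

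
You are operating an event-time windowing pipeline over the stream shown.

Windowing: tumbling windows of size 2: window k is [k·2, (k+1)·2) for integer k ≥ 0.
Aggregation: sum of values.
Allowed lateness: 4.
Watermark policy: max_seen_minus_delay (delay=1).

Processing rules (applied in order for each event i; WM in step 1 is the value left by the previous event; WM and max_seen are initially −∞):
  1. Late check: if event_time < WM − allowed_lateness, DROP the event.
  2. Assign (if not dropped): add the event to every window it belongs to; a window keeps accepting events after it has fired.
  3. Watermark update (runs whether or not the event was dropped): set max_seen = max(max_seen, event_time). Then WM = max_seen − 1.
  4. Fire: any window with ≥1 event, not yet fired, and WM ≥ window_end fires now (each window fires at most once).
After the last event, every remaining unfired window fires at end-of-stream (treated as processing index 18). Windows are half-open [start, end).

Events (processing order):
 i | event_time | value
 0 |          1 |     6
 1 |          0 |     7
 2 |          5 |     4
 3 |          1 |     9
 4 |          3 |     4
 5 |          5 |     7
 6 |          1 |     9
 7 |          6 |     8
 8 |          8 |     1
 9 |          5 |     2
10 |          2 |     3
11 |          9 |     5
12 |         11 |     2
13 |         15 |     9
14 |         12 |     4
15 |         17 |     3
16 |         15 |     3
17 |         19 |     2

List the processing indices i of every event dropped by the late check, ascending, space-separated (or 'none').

i=0 t=1 v=6: → [0,2); WM=0
i=1 t=0 v=7: → [0,2); WM=0
i=2 t=5 v=4: → [4,6); WM=4; [0,2) fires=13
i=3 t=1 v=9: → [0,2); WM=4
i=4 t=3 v=4: → [2,4); WM=4; [2,4) fires=4
i=5 t=5 v=7: → [4,6); WM=4
i=6 t=1 v=9: → [0,2); WM=4
i=7 t=6 v=8: → [6,8); WM=5
i=8 t=8 v=1: → [8,10); WM=7; [4,6) fires=11
i=9 t=5 v=2: → [4,6); WM=7
i=10 t=2 v=3: DROP (t<7-4); WM=7
i=11 t=9 v=5: → [8,10); WM=8; [6,8) fires=8
i=12 t=11 v=2: → [10,12); WM=10; [8,10) fires=6
i=13 t=15 v=9: → [14,16); WM=14; [10,12) fires=2
i=14 t=12 v=4: → [12,14); WM=14; [12,14) fires=4
i=15 t=17 v=3: → [16,18); WM=16; [14,16) fires=9
i=16 t=15 v=3: → [14,16); WM=16
i=17 t=19 v=2: → [18,20); WM=18; [16,18) fires=3

10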